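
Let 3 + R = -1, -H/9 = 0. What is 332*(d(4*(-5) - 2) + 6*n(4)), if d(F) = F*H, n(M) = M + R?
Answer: 0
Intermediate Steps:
H = 0 (H = -9*0 = 0)
R = -4 (R = -3 - 1 = -4)
n(M) = -4 + M (n(M) = M - 4 = -4 + M)
d(F) = 0 (d(F) = F*0 = 0)
332*(d(4*(-5) - 2) + 6*n(4)) = 332*(0 + 6*(-4 + 4)) = 332*(0 + 6*0) = 332*(0 + 0) = 332*0 = 0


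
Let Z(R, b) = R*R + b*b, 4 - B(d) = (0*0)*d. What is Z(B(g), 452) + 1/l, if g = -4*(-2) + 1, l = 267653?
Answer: 54686860961/267653 ≈ 2.0432e+5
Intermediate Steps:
g = 9 (g = 8 + 1 = 9)
B(d) = 4 (B(d) = 4 - 0*0*d = 4 - 0*d = 4 - 1*0 = 4 + 0 = 4)
Z(R, b) = R² + b²
Z(B(g), 452) + 1/l = (4² + 452²) + 1/267653 = (16 + 204304) + 1/267653 = 204320 + 1/267653 = 54686860961/267653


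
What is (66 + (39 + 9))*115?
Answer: 13110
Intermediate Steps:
(66 + (39 + 9))*115 = (66 + 48)*115 = 114*115 = 13110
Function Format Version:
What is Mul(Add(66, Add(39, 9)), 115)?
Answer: 13110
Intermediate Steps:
Mul(Add(66, Add(39, 9)), 115) = Mul(Add(66, 48), 115) = Mul(114, 115) = 13110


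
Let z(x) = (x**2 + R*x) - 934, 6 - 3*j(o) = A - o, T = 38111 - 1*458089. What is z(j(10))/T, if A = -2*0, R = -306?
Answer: 11419/1889901 ≈ 0.0060421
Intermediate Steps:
A = 0
T = -419978 (T = 38111 - 458089 = -419978)
j(o) = 2 + o/3 (j(o) = 2 - (0 - o)/3 = 2 - (-1)*o/3 = 2 + o/3)
z(x) = -934 + x**2 - 306*x (z(x) = (x**2 - 306*x) - 934 = -934 + x**2 - 306*x)
z(j(10))/T = (-934 + (2 + (1/3)*10)**2 - 306*(2 + (1/3)*10))/(-419978) = (-934 + (2 + 10/3)**2 - 306*(2 + 10/3))*(-1/419978) = (-934 + (16/3)**2 - 306*16/3)*(-1/419978) = (-934 + 256/9 - 1632)*(-1/419978) = -22838/9*(-1/419978) = 11419/1889901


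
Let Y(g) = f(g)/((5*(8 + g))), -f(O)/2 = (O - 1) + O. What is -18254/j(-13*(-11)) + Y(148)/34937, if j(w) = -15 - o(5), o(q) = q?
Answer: 6217964833/6812715 ≈ 912.70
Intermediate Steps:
f(O) = 2 - 4*O (f(O) = -2*((O - 1) + O) = -2*((-1 + O) + O) = -2*(-1 + 2*O) = 2 - 4*O)
j(w) = -20 (j(w) = -15 - 1*5 = -15 - 5 = -20)
Y(g) = (2 - 4*g)/(40 + 5*g) (Y(g) = (2 - 4*g)/((5*(8 + g))) = (2 - 4*g)/(40 + 5*g))
-18254/j(-13*(-11)) + Y(148)/34937 = -18254/(-20) + (2*(1 - 2*148)/(5*(8 + 148)))/34937 = -18254*(-1/20) + ((⅖)*(1 - 296)/156)*(1/34937) = 9127/10 + ((⅖)*(1/156)*(-295))*(1/34937) = 9127/10 - 59/78*1/34937 = 9127/10 - 59/2725086 = 6217964833/6812715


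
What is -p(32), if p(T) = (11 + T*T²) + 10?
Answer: -32789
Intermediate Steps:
p(T) = 21 + T³ (p(T) = (11 + T³) + 10 = 21 + T³)
-p(32) = -(21 + 32³) = -(21 + 32768) = -1*32789 = -32789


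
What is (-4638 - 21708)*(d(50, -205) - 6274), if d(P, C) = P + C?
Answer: 169378434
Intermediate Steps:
d(P, C) = C + P
(-4638 - 21708)*(d(50, -205) - 6274) = (-4638 - 21708)*((-205 + 50) - 6274) = -26346*(-155 - 6274) = -26346*(-6429) = 169378434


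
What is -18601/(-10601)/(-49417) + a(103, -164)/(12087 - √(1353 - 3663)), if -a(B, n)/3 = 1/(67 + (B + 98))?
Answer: -249101299217603/6837237432517649308 - I*√2310/13051410524 ≈ -3.6433e-5 - 3.6825e-9*I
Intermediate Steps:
a(B, n) = -3/(165 + B) (a(B, n) = -3/(67 + (B + 98)) = -3/(67 + (98 + B)) = -3/(165 + B))
-18601/(-10601)/(-49417) + a(103, -164)/(12087 - √(1353 - 3663)) = -18601/(-10601)/(-49417) + (-3/(165 + 103))/(12087 - √(1353 - 3663)) = -18601*(-1/10601)*(-1/49417) + (-3/268)/(12087 - √(-2310)) = (18601/10601)*(-1/49417) + (-3*1/268)/(12087 - I*√2310) = -18601/523869617 - 3/(268*(12087 - I*√2310))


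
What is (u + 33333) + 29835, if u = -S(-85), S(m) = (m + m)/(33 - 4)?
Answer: 1832042/29 ≈ 63174.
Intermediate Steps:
S(m) = 2*m/29 (S(m) = (2*m)/29 = (2*m)*(1/29) = 2*m/29)
u = 170/29 (u = -2*(-85)/29 = -1*(-170/29) = 170/29 ≈ 5.8621)
(u + 33333) + 29835 = (170/29 + 33333) + 29835 = 966827/29 + 29835 = 1832042/29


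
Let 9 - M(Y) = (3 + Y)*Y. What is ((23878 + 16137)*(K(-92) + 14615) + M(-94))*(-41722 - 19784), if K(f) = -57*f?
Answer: -48875702306040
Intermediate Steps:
M(Y) = 9 - Y*(3 + Y) (M(Y) = 9 - (3 + Y)*Y = 9 - Y*(3 + Y))
((23878 + 16137)*(K(-92) + 14615) + M(-94))*(-41722 - 19784) = ((23878 + 16137)*(-57*(-92) + 14615) + (9 - 1*(-94)**2 - 3*(-94)))*(-41722 - 19784) = (40015*(5244 + 14615) + (9 - 1*8836 + 282))*(-61506) = (40015*19859 + (9 - 8836 + 282))*(-61506) = (794657885 - 8545)*(-61506) = 794649340*(-61506) = -48875702306040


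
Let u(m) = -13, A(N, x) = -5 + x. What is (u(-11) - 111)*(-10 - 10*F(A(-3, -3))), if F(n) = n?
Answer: -8680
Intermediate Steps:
(u(-11) - 111)*(-10 - 10*F(A(-3, -3))) = (-13 - 111)*(-10 - 10*(-5 - 3)) = -124*(-10 - 10*(-8)) = -124*(-10 + 80) = -124*70 = -8680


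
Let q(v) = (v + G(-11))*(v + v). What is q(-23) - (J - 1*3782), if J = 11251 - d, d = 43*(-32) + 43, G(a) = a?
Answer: -7238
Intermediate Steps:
d = -1333 (d = -1376 + 43 = -1333)
J = 12584 (J = 11251 - 1*(-1333) = 11251 + 1333 = 12584)
q(v) = 2*v*(-11 + v) (q(v) = (v - 11)*(v + v) = (-11 + v)*(2*v) = 2*v*(-11 + v))
q(-23) - (J - 1*3782) = 2*(-23)*(-11 - 23) - (12584 - 1*3782) = 2*(-23)*(-34) - (12584 - 3782) = 1564 - 1*8802 = 1564 - 8802 = -7238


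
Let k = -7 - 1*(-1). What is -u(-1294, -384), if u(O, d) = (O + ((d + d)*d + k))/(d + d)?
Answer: 73403/192 ≈ 382.31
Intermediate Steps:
k = -6 (k = -7 + 1 = -6)
u(O, d) = (-6 + O + 2*d**2)/(2*d) (u(O, d) = (O + ((d + d)*d - 6))/(d + d) = (O + ((2*d)*d - 6))/((2*d)) = (O + (2*d**2 - 6))*(1/(2*d)) = (O + (-6 + 2*d**2))*(1/(2*d)) = (-6 + O + 2*d**2)*(1/(2*d)) = (-6 + O + 2*d**2)/(2*d))
-u(-1294, -384) = -(-3 + (-384)**2 + (1/2)*(-1294))/(-384) = -(-1)*(-3 + 147456 - 647)/384 = -(-1)*146806/384 = -1*(-73403/192) = 73403/192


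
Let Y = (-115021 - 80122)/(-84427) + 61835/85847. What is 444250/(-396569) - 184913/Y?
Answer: -531496811553329237993/8713804556010954 ≈ -60995.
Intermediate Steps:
Y = 21972984666/7247804669 (Y = -195143*(-1/84427) + 61835*(1/85847) = 195143/84427 + 61835/85847 = 21972984666/7247804669 ≈ 3.0317)
444250/(-396569) - 184913/Y = 444250/(-396569) - 184913/21972984666/7247804669 = 444250*(-1/396569) - 184913*7247804669/21972984666 = -444250/396569 - 1340213304758797/21972984666 = -531496811553329237993/8713804556010954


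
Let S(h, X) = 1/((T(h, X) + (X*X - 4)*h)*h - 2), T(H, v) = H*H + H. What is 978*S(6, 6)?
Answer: 489/701 ≈ 0.69757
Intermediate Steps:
T(H, v) = H + H² (T(H, v) = H² + H = H + H²)
S(h, X) = 1/(-2 + h*(h*(1 + h) + h*(-4 + X²))) (S(h, X) = 1/((h*(1 + h) + (X*X - 4)*h)*h - 2) = 1/((h*(1 + h) + (X² - 4)*h)*h - 2) = 1/((h*(1 + h) + (-4 + X²)*h)*h - 2) = 1/((h*(1 + h) + h*(-4 + X²))*h - 2) = 1/(h*(h*(1 + h) + h*(-4 + X²)) - 2) = 1/(-2 + h*(h*(1 + h) + h*(-4 + X²))))
978*S(6, 6) = 978/(-2 + 6³ - 3*6² + 6²*6²) = 978/(-2 + 216 - 3*36 + 36*36) = 978/(-2 + 216 - 108 + 1296) = 978/1402 = 978*(1/1402) = 489/701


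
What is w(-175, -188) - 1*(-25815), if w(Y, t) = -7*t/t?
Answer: 25808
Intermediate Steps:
w(Y, t) = -7 (w(Y, t) = -7*1 = -7)
w(-175, -188) - 1*(-25815) = -7 - 1*(-25815) = -7 + 25815 = 25808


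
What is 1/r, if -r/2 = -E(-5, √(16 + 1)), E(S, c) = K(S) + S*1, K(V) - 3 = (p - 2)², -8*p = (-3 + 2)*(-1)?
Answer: 32/161 ≈ 0.19876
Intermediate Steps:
p = -⅛ (p = -(-3 + 2)*(-1)/8 = -(-1)*(-1)/8 = -⅛*1 = -⅛ ≈ -0.12500)
K(V) = 481/64 (K(V) = 3 + (-⅛ - 2)² = 3 + (-17/8)² = 3 + 289/64 = 481/64)
E(S, c) = 481/64 + S (E(S, c) = 481/64 + S*1 = 481/64 + S)
r = 161/32 (r = -(-2)*(481/64 - 5) = -(-2)*161/64 = -2*(-161/64) = 161/32 ≈ 5.0313)
1/r = 1/(161/32) = 32/161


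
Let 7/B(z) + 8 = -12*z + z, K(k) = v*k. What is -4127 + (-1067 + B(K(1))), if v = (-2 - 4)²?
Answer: -2098383/404 ≈ -5194.0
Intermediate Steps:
v = 36 (v = (-6)² = 36)
K(k) = 36*k
B(z) = 7/(-8 - 11*z) (B(z) = 7/(-8 + (-12*z + z)) = 7/(-8 - 11*z))
-4127 + (-1067 + B(K(1))) = -4127 + (-1067 - 7/(8 + 11*(36*1))) = -4127 + (-1067 - 7/(8 + 11*36)) = -4127 + (-1067 - 7/(8 + 396)) = -4127 + (-1067 - 7/404) = -4127 - 431075/404 = -2098383/404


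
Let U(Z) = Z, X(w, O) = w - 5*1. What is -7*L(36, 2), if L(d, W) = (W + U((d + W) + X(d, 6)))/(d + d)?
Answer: -497/72 ≈ -6.9028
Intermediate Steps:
X(w, O) = -5 + w (X(w, O) = w - 5 = -5 + w)
L(d, W) = (-5 + 2*W + 2*d)/(2*d) (L(d, W) = (W + ((d + W) + (-5 + d)))/(d + d) = (W + ((W + d) + (-5 + d)))/((2*d)) = (W + (-5 + W + 2*d))*(1/(2*d)) = (-5 + 2*W + 2*d)*(1/(2*d)) = (-5 + 2*W + 2*d)/(2*d))
-7*L(36, 2) = -7*(-5/2 + 2 + 36)/36 = -7*71/(36*2) = -7*71/72 = -497/72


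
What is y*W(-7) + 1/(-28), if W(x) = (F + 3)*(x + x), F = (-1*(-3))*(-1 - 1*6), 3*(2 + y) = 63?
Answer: 134063/28 ≈ 4788.0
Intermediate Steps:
y = 19 (y = -2 + (1/3)*63 = -2 + 21 = 19)
F = -21 (F = 3*(-1 - 6) = 3*(-7) = -21)
W(x) = -36*x (W(x) = (-21 + 3)*(x + x) = -36*x)
y*W(-7) + 1/(-28) = 19*(-36*(-7)) + 1/(-28) = 19*252 - 1/28 = 4788 - 1/28 = 134063/28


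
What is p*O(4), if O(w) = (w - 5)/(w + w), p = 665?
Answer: -665/8 ≈ -83.125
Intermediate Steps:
O(w) = (-5 + w)/(2*w) (O(w) = (-5 + w)/((2*w)) = (-5 + w)*(1/(2*w)) = (-5 + w)/(2*w))
p*O(4) = 665*((1/2)*(-5 + 4)/4) = 665*((1/2)*(1/4)*(-1)) = 665*(-1/8) = -665/8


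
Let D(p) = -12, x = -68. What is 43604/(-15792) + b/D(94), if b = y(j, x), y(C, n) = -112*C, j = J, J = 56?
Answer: 2052587/3948 ≈ 519.91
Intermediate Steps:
j = 56
b = -6272 (b = -112*56 = -6272)
43604/(-15792) + b/D(94) = 43604/(-15792) - 6272/(-12) = 43604*(-1/15792) - 6272*(-1/12) = -10901/3948 + 1568/3 = 2052587/3948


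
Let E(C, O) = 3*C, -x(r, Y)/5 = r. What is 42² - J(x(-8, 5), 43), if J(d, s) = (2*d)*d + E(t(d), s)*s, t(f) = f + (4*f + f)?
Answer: -32396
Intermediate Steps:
x(r, Y) = -5*r
t(f) = 6*f (t(f) = f + 5*f = 6*f)
J(d, s) = 2*d² + 18*d*s (J(d, s) = (2*d)*d + (3*(6*d))*s = 2*d² + (18*d)*s = 2*d² + 18*d*s)
42² - J(x(-8, 5), 43) = 42² - 2*(-5*(-8))*(-5*(-8) + 9*43) = 1764 - 2*40*(40 + 387) = 1764 - 2*40*427 = 1764 - 1*34160 = 1764 - 34160 = -32396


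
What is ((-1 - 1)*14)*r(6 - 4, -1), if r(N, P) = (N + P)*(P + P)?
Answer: 56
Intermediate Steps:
r(N, P) = 2*P*(N + P) (r(N, P) = (N + P)*(2*P) = 2*P*(N + P))
((-1 - 1)*14)*r(6 - 4, -1) = ((-1 - 1)*14)*(2*(-1)*((6 - 4) - 1)) = (-2*14)*(2*(-1)*(2 - 1)) = -56*(-1) = -28*(-2) = 56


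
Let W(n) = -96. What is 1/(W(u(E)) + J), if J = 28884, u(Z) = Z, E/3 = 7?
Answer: 1/28788 ≈ 3.4737e-5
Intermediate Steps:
E = 21 (E = 3*7 = 21)
1/(W(u(E)) + J) = 1/(-96 + 28884) = 1/28788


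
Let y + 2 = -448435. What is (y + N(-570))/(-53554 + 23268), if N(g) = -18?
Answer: 448455/30286 ≈ 14.807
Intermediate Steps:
y = -448437 (y = -2 - 448435 = -448437)
(y + N(-570))/(-53554 + 23268) = (-448437 - 18)/(-53554 + 23268) = -448455/(-30286) = -448455*(-1/30286) = 448455/30286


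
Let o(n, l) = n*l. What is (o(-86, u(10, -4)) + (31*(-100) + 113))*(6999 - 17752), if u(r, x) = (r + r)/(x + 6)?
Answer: 41366791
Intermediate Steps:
u(r, x) = 2*r/(6 + x) (u(r, x) = (2*r)/(6 + x) = 2*r/(6 + x))
o(n, l) = l*n
(o(-86, u(10, -4)) + (31*(-100) + 113))*(6999 - 17752) = ((2*10/(6 - 4))*(-86) + (31*(-100) + 113))*(6999 - 17752) = ((2*10/2)*(-86) + (-3100 + 113))*(-10753) = ((2*10*(½))*(-86) - 2987)*(-10753) = (10*(-86) - 2987)*(-10753) = (-860 - 2987)*(-10753) = -3847*(-10753) = 41366791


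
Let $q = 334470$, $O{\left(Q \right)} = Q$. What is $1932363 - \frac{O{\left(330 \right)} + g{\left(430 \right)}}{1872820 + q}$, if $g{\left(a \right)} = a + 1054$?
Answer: $\frac{2132642762228}{1103645} \approx 1.9324 \cdot 10^{6}$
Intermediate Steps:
$g{\left(a \right)} = 1054 + a$
$1932363 - \frac{O{\left(330 \right)} + g{\left(430 \right)}}{1872820 + q} = 1932363 - \frac{330 + \left(1054 + 430\right)}{1872820 + 334470} = 1932363 - \frac{330 + 1484}{2207290} = 1932363 - 1814 \cdot \frac{1}{2207290} = 1932363 - \frac{907}{1103645} = \frac{2132642762228}{1103645}$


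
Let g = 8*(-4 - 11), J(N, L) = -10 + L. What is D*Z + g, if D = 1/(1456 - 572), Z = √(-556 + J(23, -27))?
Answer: -120 + I*√593/884 ≈ -120.0 + 0.027547*I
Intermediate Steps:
g = -120 (g = 8*(-15) = -120)
Z = I*√593 (Z = √(-556 + (-10 - 27)) = √(-556 - 37) = √(-593) = I*√593 ≈ 24.352*I)
D = 1/884 ≈ 0.0011312
D*Z + g = (I*√593)/884 - 120 = I*√593/884 - 120 = -120 + I*√593/884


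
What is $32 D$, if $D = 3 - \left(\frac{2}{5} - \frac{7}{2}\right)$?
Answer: $\frac{976}{5} \approx 195.2$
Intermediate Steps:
$D = \frac{61}{10}$ ($D = 3 - \left(2 \cdot \frac{1}{5} - \frac{7}{2}\right) = 3 - \left(\frac{2}{5} - \frac{7}{2}\right) = 3 - - \frac{31}{10} = 3 + \frac{31}{10} = \frac{61}{10} \approx 6.1$)
$32 D = 32 \cdot \frac{61}{10} = \frac{976}{5}$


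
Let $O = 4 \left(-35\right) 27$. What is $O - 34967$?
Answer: $-38747$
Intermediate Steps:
$O = -3780$ ($O = \left(-140\right) 27 = -3780$)
$O - 34967 = -3780 - 34967 = -38747$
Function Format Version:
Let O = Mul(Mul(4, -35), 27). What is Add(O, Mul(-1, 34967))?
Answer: -38747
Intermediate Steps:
O = -3780 (O = Mul(-140, 27) = -3780)
Add(O, Mul(-1, 34967)) = Add(-3780, Mul(-1, 34967)) = Add(-3780, -34967) = -38747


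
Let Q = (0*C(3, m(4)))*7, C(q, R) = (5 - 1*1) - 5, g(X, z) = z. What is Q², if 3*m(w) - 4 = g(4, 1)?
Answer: 0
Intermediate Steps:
m(w) = 5/3 (m(w) = 4/3 + (⅓)*1 = 4/3 + ⅓ = 5/3)
C(q, R) = -1 (C(q, R) = (5 - 1) - 5 = 4 - 5 = -1)
Q = 0 (Q = (0*(-1))*7 = 0*7 = 0)
Q² = 0² = 0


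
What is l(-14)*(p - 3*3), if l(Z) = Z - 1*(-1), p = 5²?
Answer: -208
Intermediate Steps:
p = 25
l(Z) = 1 + Z (l(Z) = Z + 1 = 1 + Z)
l(-14)*(p - 3*3) = (1 - 14)*(25 - 3*3) = -13*(25 - 9) = -13*16 = -208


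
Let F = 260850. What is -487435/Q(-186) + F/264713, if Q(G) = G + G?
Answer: 129127417355/98473236 ≈ 1311.3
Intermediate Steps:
Q(G) = 2*G
-487435/Q(-186) + F/264713 = -487435/(2*(-186)) + 260850/264713 = -487435/(-372) + 260850*(1/264713) = -487435*(-1/372) + 260850/264713 = 487435/372 + 260850/264713 = 129127417355/98473236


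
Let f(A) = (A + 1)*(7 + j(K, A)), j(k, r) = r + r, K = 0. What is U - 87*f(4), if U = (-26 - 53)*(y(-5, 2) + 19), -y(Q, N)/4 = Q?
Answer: -9606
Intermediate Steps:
j(k, r) = 2*r
y(Q, N) = -4*Q
f(A) = (1 + A)*(7 + 2*A) (f(A) = (A + 1)*(7 + 2*A) = (1 + A)*(7 + 2*A))
U = -3081 (U = (-26 - 53)*(-4*(-5) + 19) = -79*(20 + 19) = -79*39 = -3081)
U - 87*f(4) = -3081 - 87*(7 + 2*4² + 9*4) = -3081 - 87*(7 + 2*16 + 36) = -3081 - 87*(7 + 32 + 36) = -3081 - 87*75 = -3081 - 6525 = -9606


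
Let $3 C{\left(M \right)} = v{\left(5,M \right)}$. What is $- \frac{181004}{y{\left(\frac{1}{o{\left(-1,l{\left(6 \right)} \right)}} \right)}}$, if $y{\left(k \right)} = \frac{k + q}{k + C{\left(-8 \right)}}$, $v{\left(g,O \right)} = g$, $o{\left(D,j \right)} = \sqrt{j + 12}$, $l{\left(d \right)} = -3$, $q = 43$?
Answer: $- \frac{543012}{65} \approx -8354.0$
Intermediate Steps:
$o{\left(D,j \right)} = \sqrt{12 + j}$
$C{\left(M \right)} = \frac{5}{3}$ ($C{\left(M \right)} = \frac{1}{3} \cdot 5 = \frac{5}{3}$)
$y{\left(k \right)} = \frac{43 + k}{\frac{5}{3} + k}$ ($y{\left(k \right)} = \frac{k + 43}{k + \frac{5}{3}} = \frac{43 + k}{\frac{5}{3} + k}$)
$- \frac{181004}{y{\left(\frac{1}{o{\left(-1,l{\left(6 \right)} \right)}} \right)}} = - \frac{181004}{3 \frac{1}{5 + \frac{3}{\sqrt{12 - 3}}} \left(43 + \frac{1}{\sqrt{12 - 3}}\right)} = - \frac{181004}{3 \frac{1}{5 + \frac{3}{\sqrt{9}}} \left(43 + \frac{1}{\sqrt{9}}\right)} = - \frac{181004}{3 \frac{1}{5 + \frac{3}{3}} \left(43 + \frac{1}{3}\right)} = - \frac{181004}{3 \frac{1}{5 + 3 \cdot \frac{1}{3}} \left(43 + \frac{1}{3}\right)} = - \frac{181004}{3 \frac{1}{5 + 1} \cdot \frac{130}{3}} = - \frac{181004}{3 \cdot \frac{1}{6} \cdot \frac{130}{3}} = - \frac{181004}{\frac{65}{3}} = \left(-181004\right) \frac{3}{65} = - \frac{543012}{65}$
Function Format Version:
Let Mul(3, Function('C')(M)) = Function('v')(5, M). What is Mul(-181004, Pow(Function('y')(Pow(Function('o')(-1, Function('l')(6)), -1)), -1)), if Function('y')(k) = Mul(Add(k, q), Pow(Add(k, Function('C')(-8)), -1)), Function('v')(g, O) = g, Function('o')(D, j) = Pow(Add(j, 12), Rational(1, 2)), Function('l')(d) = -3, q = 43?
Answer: Rational(-543012, 65) ≈ -8354.0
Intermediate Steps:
Function('o')(D, j) = Pow(Add(12, j), Rational(1, 2))
Function('C')(M) = Rational(5, 3) (Function('C')(M) = Mul(Rational(1, 3), 5) = Rational(5, 3))
Function('y')(k) = Mul(Pow(Add(Rational(5, 3), k), -1), Add(43, k)) (Function('y')(k) = Mul(Add(k, 43), Pow(Add(k, Rational(5, 3)), -1)) = Mul(Add(43, k), Pow(Add(Rational(5, 3), k), -1)) = Mul(Pow(Add(Rational(5, 3), k), -1), Add(43, k)))
Mul(-181004, Pow(Function('y')(Pow(Function('o')(-1, Function('l')(6)), -1)), -1)) = Mul(-181004, Pow(Mul(3, Pow(Add(5, Mul(3, Pow(Pow(Add(12, -3), Rational(1, 2)), -1))), -1), Add(43, Pow(Pow(Add(12, -3), Rational(1, 2)), -1))), -1)) = Mul(-181004, Pow(Mul(3, Pow(Add(5, Mul(3, Pow(Pow(9, Rational(1, 2)), -1))), -1), Add(43, Pow(Pow(9, Rational(1, 2)), -1))), -1)) = Mul(-181004, Pow(Mul(3, Pow(Add(5, Mul(3, Pow(3, -1))), -1), Add(43, Pow(3, -1))), -1)) = Mul(-181004, Pow(Mul(3, Pow(Add(5, Mul(3, Rational(1, 3))), -1), Add(43, Rational(1, 3))), -1)) = Mul(-181004, Pow(Mul(3, Pow(Add(5, 1), -1), Rational(130, 3)), -1)) = Mul(-181004, Pow(Mul(3, Pow(6, -1), Rational(130, 3)), -1)) = Mul(-181004, Pow(Mul(3, Rational(1, 6), Rational(130, 3)), -1)) = Mul(-181004, Pow(Rational(65, 3), -1)) = Mul(-181004, Rational(3, 65)) = Rational(-543012, 65)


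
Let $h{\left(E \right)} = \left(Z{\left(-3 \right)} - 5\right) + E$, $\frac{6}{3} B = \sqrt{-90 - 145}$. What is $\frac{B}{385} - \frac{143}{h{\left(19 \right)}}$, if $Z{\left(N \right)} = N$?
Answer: $-13 + \frac{i \sqrt{235}}{770} \approx -13.0 + 0.019909 i$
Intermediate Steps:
$B = \frac{i \sqrt{235}}{2}$ ($B = \frac{\sqrt{-90 - 145}}{2} = \frac{\sqrt{-235}}{2} = \frac{i \sqrt{235}}{2} \approx 7.6649 i$)
$h{\left(E \right)} = -8 + E$ ($h{\left(E \right)} = \left(-3 - 5\right) + E = -8 + E$)
$\frac{B}{385} - \frac{143}{h{\left(19 \right)}} = \frac{\frac{1}{2} i \sqrt{235}}{385} - \frac{143}{-8 + 19} = \frac{i \sqrt{235}}{2} \cdot \frac{1}{385} - \frac{143}{11} = \frac{i \sqrt{235}}{770} - 13 = -13 + \frac{i \sqrt{235}}{770}$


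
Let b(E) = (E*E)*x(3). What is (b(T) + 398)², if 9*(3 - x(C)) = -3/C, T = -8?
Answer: 28879876/81 ≈ 3.5654e+5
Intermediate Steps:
x(C) = 3 + 1/(3*C) (x(C) = 3 - (-1)/(3*C) = 3 + 1/(3*C))
b(E) = 28*E²/9 (b(E) = (E*E)*(3 + (⅓)/3) = E²*(3 + (⅓)*(⅓)) = E²*(3 + ⅑) = E²*(28/9) = 28*E²/9)
(b(T) + 398)² = ((28/9)*(-8)² + 398)² = ((28/9)*64 + 398)² = (1792/9 + 398)² = (5374/9)² = 28879876/81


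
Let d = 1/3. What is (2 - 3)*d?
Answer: -⅓ ≈ -0.33333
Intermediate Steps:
d = ⅓ ≈ 0.33333
(2 - 3)*d = (2 - 3)*(⅓) = -1*⅓ = -⅓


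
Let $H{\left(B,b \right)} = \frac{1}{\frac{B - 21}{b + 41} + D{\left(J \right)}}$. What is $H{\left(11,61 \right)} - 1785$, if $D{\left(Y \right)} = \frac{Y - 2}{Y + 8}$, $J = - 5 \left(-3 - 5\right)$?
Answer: $- \frac{504747}{283} \approx -1783.6$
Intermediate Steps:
$J = 40$ ($J = \left(-5\right) \left(-8\right) = 40$)
$D{\left(Y \right)} = \frac{-2 + Y}{8 + Y}$
$H{\left(B,b \right)} = \frac{1}{\frac{19}{24} + \frac{-21 + B}{41 + b}}$ ($H{\left(B,b \right)} = \frac{1}{\frac{B - 21}{b + 41} + \frac{-2 + 40}{8 + 40}} = \frac{1}{\frac{-21 + B}{41 + b} + \frac{1}{48} \cdot 38} = \frac{1}{\frac{-21 + B}{41 + b} + \frac{19}{24}} = \frac{1}{\frac{19}{24} + \frac{-21 + B}{41 + b}}$)
$H{\left(11,61 \right)} - 1785 = \frac{24 \left(41 + 61\right)}{275 + 19 \cdot 61 + 24 \cdot 11} - 1785 = 24 \frac{1}{275 + 1159 + 264} \cdot 102 - 1785 = 24 \cdot \frac{1}{1698} \cdot 102 - 1785 = \frac{408}{283} - 1785 = - \frac{504747}{283}$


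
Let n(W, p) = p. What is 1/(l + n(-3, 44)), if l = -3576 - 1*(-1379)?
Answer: -1/2153 ≈ -0.00046447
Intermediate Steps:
l = -2197 (l = -3576 + 1379 = -2197)
1/(l + n(-3, 44)) = 1/(-2197 + 44) = 1/(-2153) = -1/2153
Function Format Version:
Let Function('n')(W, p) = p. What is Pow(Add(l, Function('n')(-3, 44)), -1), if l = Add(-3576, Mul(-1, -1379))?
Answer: Rational(-1, 2153) ≈ -0.00046447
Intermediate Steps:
l = -2197 (l = Add(-3576, 1379) = -2197)
Pow(Add(l, Function('n')(-3, 44)), -1) = Pow(Add(-2197, 44), -1) = Pow(-2153, -1) = Rational(-1, 2153)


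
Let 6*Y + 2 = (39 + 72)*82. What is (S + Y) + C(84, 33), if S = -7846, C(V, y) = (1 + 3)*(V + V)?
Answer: -16972/3 ≈ -5657.3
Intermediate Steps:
C(V, y) = 8*V (C(V, y) = 4*(2*V) = 8*V)
Y = 4550/3 (Y = -⅓ + ((39 + 72)*82)/6 = -⅓ + (111*82)/6 = -⅓ + (⅙)*9102 = -⅓ + 1517 = 4550/3 ≈ 1516.7)
(S + Y) + C(84, 33) = (-7846 + 4550/3) + 8*84 = -18988/3 + 672 = -16972/3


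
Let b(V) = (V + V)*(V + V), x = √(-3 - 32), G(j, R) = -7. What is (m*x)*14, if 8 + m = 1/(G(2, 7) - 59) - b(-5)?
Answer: -49903*I*√35/33 ≈ -8946.4*I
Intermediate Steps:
x = I*√35 (x = √(-35) = I*√35 ≈ 5.9161*I)
b(V) = 4*V² (b(V) = (2*V)*(2*V) = 4*V²)
m = -7129/66 (m = -8 + (1/(-7 - 59) - 4*(-5)²) = -8 + (1/(-66) - 4*25) = -8 + (-1/66 - 1*100) = -8 + (-1/66 - 100) = -8 - 6601/66 = -7129/66 ≈ -108.02)
(m*x)*14 = -7129*I*√35/66*14 = -49903*I*√35/33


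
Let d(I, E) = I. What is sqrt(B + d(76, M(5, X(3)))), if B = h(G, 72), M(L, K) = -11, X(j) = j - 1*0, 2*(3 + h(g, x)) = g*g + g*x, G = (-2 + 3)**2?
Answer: sqrt(438)/2 ≈ 10.464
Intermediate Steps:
G = 1 (G = 1**2 = 1)
h(g, x) = -3 + g**2/2 + g*x/2 (h(g, x) = -3 + (g*g + g*x)/2 = -3 + (g**2 + g*x)/2 = -3 + (g**2/2 + g*x/2) = -3 + g**2/2 + g*x/2)
X(j) = j (X(j) = j + 0 = j)
B = 67/2 (B = -3 + (1/2)*1**2 + (1/2)*1*72 = -3 + (1/2)*1 + 36 = -3 + 1/2 + 36 = 67/2 ≈ 33.500)
sqrt(B + d(76, M(5, X(3)))) = sqrt(67/2 + 76) = sqrt(219/2) = sqrt(438)/2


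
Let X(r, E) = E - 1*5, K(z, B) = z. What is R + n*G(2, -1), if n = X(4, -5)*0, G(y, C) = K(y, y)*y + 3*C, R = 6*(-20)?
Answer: -120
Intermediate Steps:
R = -120
G(y, C) = y² + 3*C (G(y, C) = y*y + 3*C = y² + 3*C)
X(r, E) = -5 + E (X(r, E) = E - 5 = -5 + E)
n = 0 (n = (-5 - 5)*0 = -10*0 = 0)
R + n*G(2, -1) = -120 + 0*(2² + 3*(-1)) = -120 + 0*(4 - 3) = -120 + 0*1 = -120 + 0 = -120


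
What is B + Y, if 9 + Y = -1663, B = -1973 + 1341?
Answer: -2304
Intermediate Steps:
B = -632
Y = -1672 (Y = -9 - 1663 = -1672)
B + Y = -632 - 1672 = -2304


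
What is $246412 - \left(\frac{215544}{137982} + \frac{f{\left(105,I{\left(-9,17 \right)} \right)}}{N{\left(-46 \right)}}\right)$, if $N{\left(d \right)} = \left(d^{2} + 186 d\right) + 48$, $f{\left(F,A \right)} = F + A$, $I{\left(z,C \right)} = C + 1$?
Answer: $\frac{36221554597911}{146996824} \approx 2.4641 \cdot 10^{5}$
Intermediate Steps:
$I{\left(z,C \right)} = 1 + C$
$f{\left(F,A \right)} = A + F$
$N{\left(d \right)} = 48 + d^{2} + 186 d$
$246412 - \left(\frac{215544}{137982} + \frac{f{\left(105,I{\left(-9,17 \right)} \right)}}{N{\left(-46 \right)}}\right) = 246412 - \left(\frac{215544}{137982} + \frac{\left(1 + 17\right) + 105}{48 + \left(-46\right)^{2} + 186 \left(-46\right)}\right) = 246412 - \left(215544 \cdot \frac{1}{137982} + \frac{18 + 105}{48 + 2116 - 8556}\right) = 246412 - \left(\frac{35924}{22997} + \frac{123}{-6392}\right) = 246412 - \left(\frac{35924}{22997} + 123 \left(- \frac{1}{6392}\right)\right) = 246412 - \left(\frac{35924}{22997} - \frac{123}{6392}\right) = 246412 - \frac{226797577}{146996824} = \frac{36221554597911}{146996824}$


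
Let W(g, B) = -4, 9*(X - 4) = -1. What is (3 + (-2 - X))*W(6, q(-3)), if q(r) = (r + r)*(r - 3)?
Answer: 104/9 ≈ 11.556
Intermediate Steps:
X = 35/9 (X = 4 + (⅑)*(-1) = 4 - ⅑ = 35/9 ≈ 3.8889)
q(r) = 2*r*(-3 + r) (q(r) = (2*r)*(-3 + r) = 2*r*(-3 + r))
(3 + (-2 - X))*W(6, q(-3)) = (3 + (-2 - 1*35/9))*(-4) = (3 + (-2 - 35/9))*(-4) = (3 - 53/9)*(-4) = -26/9*(-4) = 104/9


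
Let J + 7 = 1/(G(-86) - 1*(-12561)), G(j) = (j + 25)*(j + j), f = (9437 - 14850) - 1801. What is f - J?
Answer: -166142972/23053 ≈ -7207.0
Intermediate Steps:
f = -7214 (f = -5413 - 1801 = -7214)
G(j) = 2*j*(25 + j) (G(j) = (25 + j)*(2*j) = 2*j*(25 + j))
J = -161370/23053 (J = -7 + 1/(2*(-86)*(25 - 86) - 1*(-12561)) = -7 + 1/(2*(-86)*(-61) + 12561) = -7 + 1/(10492 + 12561) = -7 + 1/23053 = -161370/23053 ≈ -7.0000)
f - J = -7214 - 1*(-161370/23053) = -7214 + 161370/23053 = -166142972/23053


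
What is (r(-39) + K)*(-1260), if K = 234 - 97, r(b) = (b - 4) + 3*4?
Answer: -133560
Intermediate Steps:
r(b) = 8 + b (r(b) = (-4 + b) + 12 = 8 + b)
K = 137
(r(-39) + K)*(-1260) = ((8 - 39) + 137)*(-1260) = (-31 + 137)*(-1260) = 106*(-1260) = -133560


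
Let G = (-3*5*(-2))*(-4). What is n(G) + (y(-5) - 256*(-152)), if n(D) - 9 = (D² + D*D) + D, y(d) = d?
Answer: 67596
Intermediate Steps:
G = -120 (G = -15*(-2)*(-4) = 30*(-4) = -120)
n(D) = 9 + D + 2*D² (n(D) = 9 + ((D² + D*D) + D) = 9 + ((D² + D²) + D) = 9 + (2*D² + D) = 9 + (D + 2*D²) = 9 + D + 2*D²)
n(G) + (y(-5) - 256*(-152)) = (9 - 120 + 2*(-120)²) + (-5 - 256*(-152)) = (9 - 120 + 2*14400) + (-5 + 38912) = (9 - 120 + 28800) + 38907 = 28689 + 38907 = 67596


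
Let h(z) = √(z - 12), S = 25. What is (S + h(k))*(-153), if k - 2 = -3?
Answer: -3825 - 153*I*√13 ≈ -3825.0 - 551.65*I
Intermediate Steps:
k = -1 (k = 2 - 3 = -1)
h(z) = √(-12 + z)
(S + h(k))*(-153) = (25 + √(-12 - 1))*(-153) = (25 + √(-13))*(-153) = (25 + I*√13)*(-153) = -3825 - 153*I*√13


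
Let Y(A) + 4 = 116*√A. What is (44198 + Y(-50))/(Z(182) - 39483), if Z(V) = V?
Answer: -44194/39301 - 580*I*√2/39301 ≈ -1.1245 - 0.020871*I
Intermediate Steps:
Y(A) = -4 + 116*√A
(44198 + Y(-50))/(Z(182) - 39483) = (44198 + (-4 + 116*√(-50)))/(182 - 39483) = (44198 + (-4 + 116*(5*I*√2)))/(-39301) = (44198 + (-4 + 580*I*√2))*(-1/39301) = (44194 + 580*I*√2)*(-1/39301) = -44194/39301 - 580*I*√2/39301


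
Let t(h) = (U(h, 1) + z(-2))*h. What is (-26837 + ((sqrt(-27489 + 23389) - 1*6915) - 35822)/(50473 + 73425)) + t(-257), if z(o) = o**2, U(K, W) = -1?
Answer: -3420618721/123898 + 5*I*sqrt(41)/61949 ≈ -27608.0 + 0.00051681*I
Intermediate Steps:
t(h) = 3*h (t(h) = (-1 + (-2)**2)*h = (-1 + 4)*h = 3*h)
(-26837 + ((sqrt(-27489 + 23389) - 1*6915) - 35822)/(50473 + 73425)) + t(-257) = (-26837 + ((sqrt(-27489 + 23389) - 1*6915) - 35822)/(50473 + 73425)) + 3*(-257) = (-26837 + ((sqrt(-4100) - 6915) - 35822)/123898) - 771 = (-26837 + ((10*I*sqrt(41) - 6915) - 35822)*(1/123898)) - 771 = (-26837 + ((-6915 + 10*I*sqrt(41)) - 35822)*(1/123898)) - 771 = (-26837 + (-42737 + 10*I*sqrt(41))*(1/123898)) - 771 = (-26837 + (-42737/123898 + 5*I*sqrt(41)/61949)) - 771 = (-3325093363/123898 + 5*I*sqrt(41)/61949) - 771 = -3420618721/123898 + 5*I*sqrt(41)/61949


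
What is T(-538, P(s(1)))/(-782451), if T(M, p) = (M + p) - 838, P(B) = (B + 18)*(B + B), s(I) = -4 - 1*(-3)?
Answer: 470/260817 ≈ 0.0018020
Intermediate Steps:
s(I) = -1 (s(I) = -4 + 3 = -1)
P(B) = 2*B*(18 + B) (P(B) = (18 + B)*(2*B) = 2*B*(18 + B))
T(M, p) = -838 + M + p
T(-538, P(s(1)))/(-782451) = (-838 - 538 + 2*(-1)*(18 - 1))/(-782451) = (-838 - 538 + 2*(-1)*17)*(-1/782451) = (-838 - 538 - 34)*(-1/782451) = -1410*(-1/782451) = 470/260817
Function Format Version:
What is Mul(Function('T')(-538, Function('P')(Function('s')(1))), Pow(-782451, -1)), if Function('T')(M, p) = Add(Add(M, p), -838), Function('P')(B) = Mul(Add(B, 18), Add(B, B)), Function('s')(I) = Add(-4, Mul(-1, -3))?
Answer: Rational(470, 260817) ≈ 0.0018020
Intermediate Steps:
Function('s')(I) = -1 (Function('s')(I) = Add(-4, 3) = -1)
Function('P')(B) = Mul(2, B, Add(18, B)) (Function('P')(B) = Mul(Add(18, B), Mul(2, B)) = Mul(2, B, Add(18, B)))
Function('T')(M, p) = Add(-838, M, p)
Mul(Function('T')(-538, Function('P')(Function('s')(1))), Pow(-782451, -1)) = Mul(Add(-838, -538, Mul(2, -1, Add(18, -1))), Pow(-782451, -1)) = Mul(Add(-838, -538, Mul(2, -1, 17)), Rational(-1, 782451)) = Mul(Add(-838, -538, -34), Rational(-1, 782451)) = Mul(-1410, Rational(-1, 782451)) = Rational(470, 260817)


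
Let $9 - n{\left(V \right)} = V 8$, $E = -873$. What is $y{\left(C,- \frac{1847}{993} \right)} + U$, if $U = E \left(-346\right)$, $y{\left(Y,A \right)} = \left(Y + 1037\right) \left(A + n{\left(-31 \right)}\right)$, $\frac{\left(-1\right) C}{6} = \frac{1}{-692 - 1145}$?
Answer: $\frac{1033629418328}{1824141} \approx 5.6664 \cdot 10^{5}$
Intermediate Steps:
$C = \frac{6}{1837}$ ($C = - \frac{6}{-692 - 1145} = - \frac{6}{-1837} = \left(-6\right) \left(- \frac{1}{1837}\right) = \frac{6}{1837} \approx 0.0032662$)
$n{\left(V \right)} = 9 - 8 V$ ($n{\left(V \right)} = 9 - V 8 = 9 - 8 V$)
$y{\left(Y,A \right)} = \left(257 + A\right) \left(1037 + Y\right)$ ($y{\left(Y,A \right)} = \left(Y + 1037\right) \left(A + \left(9 - -248\right)\right) = \left(1037 + Y\right) \left(A + \left(9 + 248\right)\right) = \left(1037 + Y\right) \left(A + 257\right) = \left(1037 + Y\right) \left(257 + A\right) = \left(257 + A\right) \left(1037 + Y\right)$)
$U = 302058$ ($U = \left(-873\right) \left(-346\right) = 302058$)
$y{\left(C,- \frac{1847}{993} \right)} + U = \left(266509 + 257 \cdot \frac{6}{1837} + 1037 \left(- \frac{1847}{993}\right) + - \frac{1847}{993} \cdot \frac{6}{1837}\right) + 302058 = \left(266509 + \frac{1542}{1837} + 1037 \left(\left(-1847\right) \frac{1}{993}\right) + \left(-1847\right) \frac{1}{993} \cdot \frac{6}{1837}\right) + 302058 = \left(266509 + \frac{1542}{1837} + 1037 \left(- \frac{1847}{993}\right) - \frac{3694}{608047}\right) + 302058 = \left(266509 + \frac{1542}{1837} - \frac{1915339}{993} - \frac{3694}{608047}\right) + 302058 = \frac{482633036150}{1824141} + 302058 = \frac{1033629418328}{1824141}$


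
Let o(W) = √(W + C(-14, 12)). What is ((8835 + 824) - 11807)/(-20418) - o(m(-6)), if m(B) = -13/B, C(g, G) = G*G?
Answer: 358/3403 - √5262/6 ≈ -11.985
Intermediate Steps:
C(g, G) = G²
o(W) = √(144 + W) (o(W) = √(W + 12²) = √(W + 144) = √(144 + W))
((8835 + 824) - 11807)/(-20418) - o(m(-6)) = ((8835 + 824) - 11807)/(-20418) - √(144 - 13/(-6)) = (9659 - 11807)*(-1/20418) - √(144 - 13*(-⅙)) = -2148*(-1/20418) - √(144 + 13/6) = 358/3403 - √(877/6) = 358/3403 - √5262/6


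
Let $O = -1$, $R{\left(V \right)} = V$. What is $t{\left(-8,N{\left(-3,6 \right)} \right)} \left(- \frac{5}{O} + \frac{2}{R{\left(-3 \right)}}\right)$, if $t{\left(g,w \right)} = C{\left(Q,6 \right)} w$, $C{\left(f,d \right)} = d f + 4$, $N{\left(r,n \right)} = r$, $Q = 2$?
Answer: $-208$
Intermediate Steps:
$C{\left(f,d \right)} = 4 + d f$
$t{\left(g,w \right)} = 16 w$ ($t{\left(g,w \right)} = \left(4 + 6 \cdot 2\right) w = \left(4 + 12\right) w = 16 w$)
$t{\left(-8,N{\left(-3,6 \right)} \right)} \left(- \frac{5}{O} + \frac{2}{R{\left(-3 \right)}}\right) = 16 \left(-3\right) \left(- \frac{5}{-1} + \frac{2}{-3}\right) = - 48 \left(\left(-5\right) \left(-1\right) + 2 \left(- \frac{1}{3}\right)\right) = - 48 \left(5 - \frac{2}{3}\right) = \left(-48\right) \frac{13}{3} = -208$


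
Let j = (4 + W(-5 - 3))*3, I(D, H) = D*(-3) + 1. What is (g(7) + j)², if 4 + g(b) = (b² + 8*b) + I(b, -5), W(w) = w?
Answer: 4761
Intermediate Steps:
I(D, H) = 1 - 3*D (I(D, H) = -3*D + 1 = 1 - 3*D)
j = -12 (j = (4 + (-5 - 3))*3 = (4 - 8)*3 = -4*3 = -12)
g(b) = -3 + b² + 5*b (g(b) = -4 + ((b² + 8*b) + (1 - 3*b)) = -4 + (1 + b² + 5*b) = -3 + b² + 5*b)
(g(7) + j)² = ((-3 + 7² + 5*7) - 12)² = ((-3 + 49 + 35) - 12)² = (81 - 12)² = 69² = 4761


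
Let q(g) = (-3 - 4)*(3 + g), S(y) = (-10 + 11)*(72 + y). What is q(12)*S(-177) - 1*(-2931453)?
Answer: 2942478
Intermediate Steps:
S(y) = 72 + y (S(y) = 1*(72 + y) = 72 + y)
q(g) = -21 - 7*g (q(g) = -7*(3 + g) = -21 - 7*g)
q(12)*S(-177) - 1*(-2931453) = (-21 - 7*12)*(72 - 177) - 1*(-2931453) = (-21 - 84)*(-105) + 2931453 = -105*(-105) + 2931453 = 11025 + 2931453 = 2942478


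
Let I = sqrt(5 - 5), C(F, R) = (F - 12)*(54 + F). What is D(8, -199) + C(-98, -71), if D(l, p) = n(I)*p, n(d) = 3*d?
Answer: 4840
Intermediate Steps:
C(F, R) = (-12 + F)*(54 + F)
I = 0 (I = sqrt(0) = 0)
D(l, p) = 0 (D(l, p) = (3*0)*p = 0*p = 0)
D(8, -199) + C(-98, -71) = 0 + (-648 + (-98)**2 + 42*(-98)) = 0 + (-648 + 9604 - 4116) = 0 + 4840 = 4840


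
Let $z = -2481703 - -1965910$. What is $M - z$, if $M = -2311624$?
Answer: $-1795831$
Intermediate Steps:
$z = -515793$ ($z = -2481703 + 1965910 = -515793$)
$M - z = -2311624 - -515793 = -2311624 + 515793 = -1795831$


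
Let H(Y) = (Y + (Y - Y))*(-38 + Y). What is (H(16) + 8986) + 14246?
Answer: 22880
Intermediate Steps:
H(Y) = Y*(-38 + Y) (H(Y) = (Y + 0)*(-38 + Y) = Y*(-38 + Y))
(H(16) + 8986) + 14246 = (16*(-38 + 16) + 8986) + 14246 = (16*(-22) + 8986) + 14246 = (-352 + 8986) + 14246 = 8634 + 14246 = 22880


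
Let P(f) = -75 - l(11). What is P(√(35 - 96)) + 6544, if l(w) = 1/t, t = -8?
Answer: 51753/8 ≈ 6469.1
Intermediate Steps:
l(w) = -⅛ (l(w) = 1/(-8) = -⅛)
P(f) = -599/8 (P(f) = -75 - 1*(-⅛) = -75 + ⅛ = -599/8)
P(√(35 - 96)) + 6544 = -599/8 + 6544 = 51753/8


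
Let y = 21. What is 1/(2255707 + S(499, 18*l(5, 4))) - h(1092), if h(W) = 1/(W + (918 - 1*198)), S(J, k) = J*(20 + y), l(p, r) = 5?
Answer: -126353/229134044 ≈ -0.00055144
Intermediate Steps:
S(J, k) = 41*J (S(J, k) = J*(20 + 21) = J*41 = 41*J)
h(W) = 1/(720 + W) (h(W) = 1/(W + (918 - 198)) = 1/(W + 720) = 1/(720 + W))
1/(2255707 + S(499, 18*l(5, 4))) - h(1092) = 1/(2255707 + 41*499) - 1/(720 + 1092) = 1/(2255707 + 20459) - 1/1812 = 1/2276166 - 1*1/1812 = 1/2276166 - 1/1812 = -126353/229134044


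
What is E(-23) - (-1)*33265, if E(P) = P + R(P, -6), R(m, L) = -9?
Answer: 33233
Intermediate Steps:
E(P) = -9 + P (E(P) = P - 9 = -9 + P)
E(-23) - (-1)*33265 = (-9 - 23) - (-1)*33265 = -32 - 1*(-33265) = -32 + 33265 = 33233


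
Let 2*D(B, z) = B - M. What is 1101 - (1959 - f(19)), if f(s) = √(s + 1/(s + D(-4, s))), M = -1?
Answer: -858 + √23345/35 ≈ -853.63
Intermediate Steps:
D(B, z) = ½ + B/2 (D(B, z) = (B - 1*(-1))/2 = (B + 1)/2 = (1 + B)/2 = ½ + B/2)
f(s) = √(s + 1/(-3/2 + s)) (f(s) = √(s + 1/(s + (½ + (½)*(-4)))) = √(s + 1/(s + (½ - 2))) = √(s + 1/(s - 3/2)) = √(s + 1/(-3/2 + s)))
1101 - (1959 - f(19)) = 1101 - (1959 - √((2 + 19*(-3 + 2*19))/(-3 + 2*19))) = 1101 - (1959 - √((2 + 19*(-3 + 38))/(-3 + 38))) = 1101 - (1959 - √((2 + 19*35)/35)) = 1101 - (1959 - √((2 + 665)/35)) = 1101 - (1959 - √((1/35)*667)) = 1101 - (1959 - √(667/35)) = 1101 - (1959 - √23345/35) = 1101 + (-1959 + √23345/35) = -858 + √23345/35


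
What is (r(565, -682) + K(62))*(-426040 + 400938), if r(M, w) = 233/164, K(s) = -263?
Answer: 538425349/82 ≈ 6.5662e+6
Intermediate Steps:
r(M, w) = 233/164 (r(M, w) = 233*(1/164) = 233/164)
(r(565, -682) + K(62))*(-426040 + 400938) = (233/164 - 263)*(-426040 + 400938) = -42899/164*(-25102) = 538425349/82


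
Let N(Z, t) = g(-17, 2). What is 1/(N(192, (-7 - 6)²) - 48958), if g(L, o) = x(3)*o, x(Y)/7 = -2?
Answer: -1/48986 ≈ -2.0414e-5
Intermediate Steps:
x(Y) = -14 (x(Y) = 7*(-2) = -14)
g(L, o) = -14*o
N(Z, t) = -28 (N(Z, t) = -14*2 = -28)
1/(N(192, (-7 - 6)²) - 48958) = 1/(-28 - 48958) = 1/(-48986) = -1/48986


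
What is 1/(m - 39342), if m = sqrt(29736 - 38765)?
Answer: -39342/1547801993 - I*sqrt(9029)/1547801993 ≈ -2.5418e-5 - 6.1391e-8*I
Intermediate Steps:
m = I*sqrt(9029) (m = sqrt(-9029) = I*sqrt(9029) ≈ 95.021*I)
1/(m - 39342) = 1/(I*sqrt(9029) - 39342) = 1/(-39342 + I*sqrt(9029))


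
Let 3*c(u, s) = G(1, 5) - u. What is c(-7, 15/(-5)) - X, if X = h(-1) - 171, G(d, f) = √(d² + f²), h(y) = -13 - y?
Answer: 556/3 + √26/3 ≈ 187.03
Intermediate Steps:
c(u, s) = -u/3 + √26/3 (c(u, s) = (√(1² + 5²) - u)/3 = (√(1 + 25) - u)/3 = (√26 - u)/3 = -u/3 + √26/3)
X = -183 (X = (-13 - 1*(-1)) - 171 = (-13 + 1) - 171 = -12 - 171 = -183)
c(-7, 15/(-5)) - X = (-⅓*(-7) + √26/3) - 1*(-183) = (7/3 + √26/3) + 183 = 556/3 + √26/3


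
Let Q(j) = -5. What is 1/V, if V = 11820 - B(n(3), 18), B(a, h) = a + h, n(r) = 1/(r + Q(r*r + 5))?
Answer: 2/23605 ≈ 8.4728e-5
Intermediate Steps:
n(r) = 1/(-5 + r) (n(r) = 1/(r - 5) = 1/(-5 + r))
V = 23605/2 (V = 11820 - (1/(-5 + 3) + 18) = 11820 - (1/(-2) + 18) = 11820 - (-½ + 18) = 11820 - 1*35/2 = 11820 - 35/2 = 23605/2 ≈ 11803.)
1/V = 1/(23605/2) = 2/23605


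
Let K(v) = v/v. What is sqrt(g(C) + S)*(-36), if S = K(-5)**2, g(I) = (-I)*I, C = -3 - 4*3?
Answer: -144*I*sqrt(14) ≈ -538.8*I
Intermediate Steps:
K(v) = 1
C = -15 (C = -3 - 12 = -15)
g(I) = -I**2
S = 1 (S = 1**2 = 1)
sqrt(g(C) + S)*(-36) = sqrt(-1*(-15)**2 + 1)*(-36) = sqrt(-1*225 + 1)*(-36) = sqrt(-225 + 1)*(-36) = sqrt(-224)*(-36) = (4*I*sqrt(14))*(-36) = -144*I*sqrt(14)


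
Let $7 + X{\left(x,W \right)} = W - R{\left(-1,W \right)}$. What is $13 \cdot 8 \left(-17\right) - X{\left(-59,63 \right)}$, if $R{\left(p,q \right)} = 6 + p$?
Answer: $-1819$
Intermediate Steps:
$X{\left(x,W \right)} = -12 + W$ ($X{\left(x,W \right)} = -7 + \left(W - \left(6 - 1\right)\right) = -7 + \left(W - 5\right) = -7 + \left(-5 + W\right) = -12 + W$)
$13 \cdot 8 \left(-17\right) - X{\left(-59,63 \right)} = 13 \cdot 8 \left(-17\right) - \left(-12 + 63\right) = 104 \left(-17\right) - 51 = -1768 - 51 = -1819$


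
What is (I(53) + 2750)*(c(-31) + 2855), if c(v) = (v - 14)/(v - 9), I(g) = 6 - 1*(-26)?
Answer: 31782959/4 ≈ 7.9457e+6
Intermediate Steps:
I(g) = 32 (I(g) = 6 + 26 = 32)
c(v) = (-14 + v)/(-9 + v)
(I(53) + 2750)*(c(-31) + 2855) = (32 + 2750)*((-14 - 31)/(-9 - 31) + 2855) = 2782*(-45/(-40) + 2855) = 2782*(-1/40*(-45) + 2855) = 2782*(9/8 + 2855) = 2782*(22849/8) = 31782959/4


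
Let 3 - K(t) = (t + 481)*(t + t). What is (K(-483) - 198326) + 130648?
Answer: -69607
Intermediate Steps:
K(t) = 3 - 2*t*(481 + t) (K(t) = 3 - (t + 481)*(t + t) = 3 - (481 + t)*2*t = 3 - 2*t*(481 + t))
(K(-483) - 198326) + 130648 = ((3 - 962*(-483) - 2*(-483)**2) - 198326) + 130648 = ((3 + 464646 - 2*233289) - 198326) + 130648 = ((3 + 464646 - 466578) - 198326) + 130648 = (-1929 - 198326) + 130648 = -200255 + 130648 = -69607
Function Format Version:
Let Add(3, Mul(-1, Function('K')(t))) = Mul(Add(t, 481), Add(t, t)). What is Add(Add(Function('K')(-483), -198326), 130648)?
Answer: -69607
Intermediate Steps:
Function('K')(t) = Add(3, Mul(-2, t, Add(481, t))) (Function('K')(t) = Add(3, Mul(-1, Mul(Add(t, 481), Add(t, t)))) = Add(3, Mul(-1, Mul(Add(481, t), Mul(2, t)))) = Add(3, Mul(-1, Mul(2, t, Add(481, t)))) = Add(3, Mul(-2, t, Add(481, t))))
Add(Add(Function('K')(-483), -198326), 130648) = Add(Add(Add(3, Mul(-962, -483), Mul(-2, Pow(-483, 2))), -198326), 130648) = Add(Add(Add(3, 464646, Mul(-2, 233289)), -198326), 130648) = Add(Add(Add(3, 464646, -466578), -198326), 130648) = Add(Add(-1929, -198326), 130648) = Add(-200255, 130648) = -69607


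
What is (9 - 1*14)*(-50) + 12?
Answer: 262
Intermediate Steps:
(9 - 1*14)*(-50) + 12 = (9 - 14)*(-50) + 12 = -5*(-50) + 12 = 250 + 12 = 262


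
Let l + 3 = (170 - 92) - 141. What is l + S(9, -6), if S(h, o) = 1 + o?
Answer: -71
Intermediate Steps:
l = -66 (l = -3 + ((170 - 92) - 141) = -3 + (78 - 141) = -3 - 63 = -66)
l + S(9, -6) = -66 + (1 - 6) = -66 - 5 = -71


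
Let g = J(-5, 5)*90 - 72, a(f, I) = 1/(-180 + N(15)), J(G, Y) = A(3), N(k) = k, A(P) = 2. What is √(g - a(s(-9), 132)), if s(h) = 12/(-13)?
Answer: √2940465/165 ≈ 10.393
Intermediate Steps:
J(G, Y) = 2
s(h) = -12/13 (s(h) = 12*(-1/13) = -12/13)
a(f, I) = -1/165 (a(f, I) = 1/(-180 + 15) = 1/(-165) = -1/165)
g = 108 (g = 2*90 - 72 = 180 - 72 = 108)
√(g - a(s(-9), 132)) = √(108 - 1*(-1/165)) = √(108 + 1/165) = √(17821/165) = √2940465/165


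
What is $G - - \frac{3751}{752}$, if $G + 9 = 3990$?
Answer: $\frac{2997463}{752} \approx 3986.0$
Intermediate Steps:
$G = 3981$ ($G = -9 + 3990 = 3981$)
$G - - \frac{3751}{752} = 3981 - - \frac{3751}{752} = 3981 + \frac{3751}{752} = \frac{2997463}{752}$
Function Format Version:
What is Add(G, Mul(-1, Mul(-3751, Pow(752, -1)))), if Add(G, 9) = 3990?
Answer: Rational(2997463, 752) ≈ 3986.0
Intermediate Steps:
G = 3981 (G = Add(-9, 3990) = 3981)
Add(G, Mul(-1, Mul(-3751, Pow(752, -1)))) = Add(3981, Mul(-1, Mul(-3751, Pow(752, -1)))) = Add(3981, Mul(-1, Mul(-3751, Rational(1, 752)))) = Add(3981, Mul(-1, Rational(-3751, 752))) = Add(3981, Rational(3751, 752)) = Rational(2997463, 752)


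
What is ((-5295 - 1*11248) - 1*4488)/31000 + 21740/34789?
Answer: -57707459/1078459000 ≈ -0.053509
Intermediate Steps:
((-5295 - 1*11248) - 1*4488)/31000 + 21740/34789 = ((-5295 - 11248) - 4488)*(1/31000) + 21740*(1/34789) = (-16543 - 4488)*(1/31000) + 21740/34789 = -21031*1/31000 + 21740/34789 = -21031/31000 + 21740/34789 = -57707459/1078459000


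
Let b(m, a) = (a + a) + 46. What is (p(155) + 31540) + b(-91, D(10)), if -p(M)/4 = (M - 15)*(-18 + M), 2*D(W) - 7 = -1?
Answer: -45128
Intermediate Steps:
D(W) = 3 (D(W) = 7/2 + (1/2)*(-1) = 7/2 - 1/2 = 3)
p(M) = -4*(-18 + M)*(-15 + M) (p(M) = -4*(M - 15)*(-18 + M) = -4*(-15 + M)*(-18 + M) = -4*(-18 + M)*(-15 + M))
b(m, a) = 46 + 2*a (b(m, a) = 2*a + 46 = 46 + 2*a)
(p(155) + 31540) + b(-91, D(10)) = ((-1080 - 4*155**2 + 132*155) + 31540) + (46 + 2*3) = ((-1080 - 4*24025 + 20460) + 31540) + (46 + 6) = ((-1080 - 96100 + 20460) + 31540) + 52 = (-76720 + 31540) + 52 = -45180 + 52 = -45128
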